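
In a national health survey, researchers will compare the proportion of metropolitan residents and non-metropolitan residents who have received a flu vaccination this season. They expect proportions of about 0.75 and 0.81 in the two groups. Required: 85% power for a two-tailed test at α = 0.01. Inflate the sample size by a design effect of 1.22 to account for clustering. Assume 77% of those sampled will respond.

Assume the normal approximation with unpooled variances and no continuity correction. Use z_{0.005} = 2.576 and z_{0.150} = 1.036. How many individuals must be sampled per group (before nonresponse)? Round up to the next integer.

n = 1961 per group

n = (z_{α/2} + z_β)² · [p₁(1−p₁) + p₂(1−p₂)] / (p₁ − p₂)²
  = (2.576 + 1.036)² · (0.75·0.25 + 0.81·0.19) / (-0.06)²
  = (3.612)² · (0.1875 + 0.1539) / 0.0036
  = 13.0465 · 0.3414 / 0.0036
  = 1237.25
Design effect: 1.22 × 1237.25 = 1509.44.
Adjust for 77% response: 1509.44 / 0.77 = 1960.31.
Round up → n = 1961 per group.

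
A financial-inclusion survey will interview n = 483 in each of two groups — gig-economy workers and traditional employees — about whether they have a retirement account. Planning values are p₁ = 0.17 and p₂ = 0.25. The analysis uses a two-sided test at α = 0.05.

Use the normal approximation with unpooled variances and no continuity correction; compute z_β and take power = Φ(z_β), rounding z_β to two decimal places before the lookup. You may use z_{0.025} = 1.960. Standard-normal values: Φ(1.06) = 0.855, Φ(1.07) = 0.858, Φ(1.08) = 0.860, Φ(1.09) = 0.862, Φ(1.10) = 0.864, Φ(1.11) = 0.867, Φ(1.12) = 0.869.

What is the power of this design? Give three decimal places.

Power ≈ 0.867

z_β = |p₁−p₂|·√(n/[p₁q₁+p₂q₂]) − z_{α/2}
    = 0.08 · √(483/0.3286) − 1.960
    = 0.08 · 38.3389 − 1.960
    = 3.0671 − 1.960 = 1.1071 → 1.11
Power = Φ(1.11) = 0.867.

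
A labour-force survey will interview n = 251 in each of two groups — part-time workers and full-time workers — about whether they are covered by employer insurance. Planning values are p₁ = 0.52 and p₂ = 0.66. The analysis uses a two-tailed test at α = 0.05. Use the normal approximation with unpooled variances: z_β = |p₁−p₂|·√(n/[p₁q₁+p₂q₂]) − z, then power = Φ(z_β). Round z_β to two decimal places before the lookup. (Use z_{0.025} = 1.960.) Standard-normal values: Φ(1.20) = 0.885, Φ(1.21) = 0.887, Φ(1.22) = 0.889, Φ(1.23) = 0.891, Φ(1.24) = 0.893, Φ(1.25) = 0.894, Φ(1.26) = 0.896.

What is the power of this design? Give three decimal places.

z_β = |p₁−p₂|·√(n/[p₁q₁+p₂q₂]) − z_{α/2}
    = 0.14 · √(251/0.4740) − 1.960
    = 0.14 · 23.0116 − 1.960
    = 3.2216 − 1.960 = 1.2616 → 1.26
Power = Φ(1.26) = 0.896.

Power ≈ 0.896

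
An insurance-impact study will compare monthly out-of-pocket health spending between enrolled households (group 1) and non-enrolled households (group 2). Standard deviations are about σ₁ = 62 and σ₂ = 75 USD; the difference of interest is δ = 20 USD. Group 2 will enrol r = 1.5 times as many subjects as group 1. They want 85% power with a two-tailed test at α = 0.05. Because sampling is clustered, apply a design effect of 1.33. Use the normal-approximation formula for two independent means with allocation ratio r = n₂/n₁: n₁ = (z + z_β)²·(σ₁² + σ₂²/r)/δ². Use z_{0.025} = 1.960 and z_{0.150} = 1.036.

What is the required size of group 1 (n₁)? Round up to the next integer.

n₁ = 227

n₁ = (z_{α/2} + z_β)² · (σ₁² + σ₂²/r) / δ²
   = (1.960 + 1.036)² · (62² + 75²/1.5) / 20²
   = 8.9760 · (3844 + 3750) / 400
   = 8.9760 · 7594 / 400
   = 170.41
Design effect: 1.33 × 170.41 = 226.64.
Round up → n₁ = 227; n₂ = r·n₁ = 1.5 × 227 = 341.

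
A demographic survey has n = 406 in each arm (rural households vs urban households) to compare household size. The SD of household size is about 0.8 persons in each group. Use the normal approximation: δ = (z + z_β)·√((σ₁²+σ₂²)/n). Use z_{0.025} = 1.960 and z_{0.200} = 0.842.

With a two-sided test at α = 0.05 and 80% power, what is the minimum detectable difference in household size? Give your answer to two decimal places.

Minimum detectable difference ≈ 0.16 persons

δ = (z_{α/2} + z_β) · √((σ₁²+σ₂²)/n)
  = (1.960 + 0.842) · √(1.28/406)
  = 2.802 · √0.00315
  = 2.802 · 0.0561
  = 0.1573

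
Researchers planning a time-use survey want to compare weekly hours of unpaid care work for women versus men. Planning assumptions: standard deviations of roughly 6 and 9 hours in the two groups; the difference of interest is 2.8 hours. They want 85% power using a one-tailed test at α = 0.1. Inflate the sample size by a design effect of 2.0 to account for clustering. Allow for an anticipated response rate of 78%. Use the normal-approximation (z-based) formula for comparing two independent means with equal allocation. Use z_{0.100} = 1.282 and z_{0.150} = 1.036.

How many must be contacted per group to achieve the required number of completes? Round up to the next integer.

n = (z_α + z_β)² · (σ₁² + σ₂²) / δ²
  = (1.282 + 1.036)² · (6² + 9² = 117) / 2.8²
  = 5.3731 · 117 / 7.84
  = 80.19
Design effect: 2.0 × 80.19 = 160.37.
Adjust for 78% response: 160.37 / 0.78 = 205.60.
Round up → n = 206 per group.

n = 206 per group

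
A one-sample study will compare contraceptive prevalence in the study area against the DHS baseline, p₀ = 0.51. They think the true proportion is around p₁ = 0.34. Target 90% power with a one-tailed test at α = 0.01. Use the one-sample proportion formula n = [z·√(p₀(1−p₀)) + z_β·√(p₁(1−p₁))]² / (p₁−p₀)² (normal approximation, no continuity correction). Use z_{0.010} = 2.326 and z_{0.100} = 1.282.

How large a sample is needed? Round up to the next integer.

n = 109

n = [z_α·√(p₀q₀) + z_β·√(p₁q₁)]² / (p₁ − p₀)²
  = [2.326·√(0.51·0.49) + 1.282·√(0.34·0.66)]² / (-0.17)²
  = [2.326·0.4999 + 1.282·0.4737]² / 0.0289
  = [1.7701]² / 0.0289
  = 108.41
Round up → n = 109.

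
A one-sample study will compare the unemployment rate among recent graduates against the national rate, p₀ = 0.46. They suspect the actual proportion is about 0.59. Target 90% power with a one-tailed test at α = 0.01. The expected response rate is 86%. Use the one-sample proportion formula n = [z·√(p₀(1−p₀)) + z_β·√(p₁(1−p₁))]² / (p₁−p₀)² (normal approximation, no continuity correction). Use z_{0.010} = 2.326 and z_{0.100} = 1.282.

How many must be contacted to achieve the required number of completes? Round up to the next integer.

n = 221

n = [z_α·√(p₀q₀) + z_β·√(p₁q₁)]² / (p₁ − p₀)²
  = [2.326·√(0.46·0.54) + 1.282·√(0.59·0.41)]² / (0.13)²
  = [2.326·0.4984 + 1.282·0.4918]² / 0.0169
  = [1.7898]² / 0.0169
  = 189.55
Adjust for 86% response: 189.55 / 0.86 = 220.41.
Round up → n = 221.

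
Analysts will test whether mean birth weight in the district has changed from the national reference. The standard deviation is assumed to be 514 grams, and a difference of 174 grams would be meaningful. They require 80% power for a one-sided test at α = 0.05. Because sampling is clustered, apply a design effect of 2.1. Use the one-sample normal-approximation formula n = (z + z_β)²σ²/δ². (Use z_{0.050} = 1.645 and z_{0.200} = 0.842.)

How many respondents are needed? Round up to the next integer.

n = 114

n = (z_α + z_β)² · σ² / δ²
  = (1.645 + 0.842)² · 514² / 174²
  = 6.1852 · 264196 / 30276
  = 53.97
Design effect: 2.1 × 53.97 = 113.34.
Round up → n = 114.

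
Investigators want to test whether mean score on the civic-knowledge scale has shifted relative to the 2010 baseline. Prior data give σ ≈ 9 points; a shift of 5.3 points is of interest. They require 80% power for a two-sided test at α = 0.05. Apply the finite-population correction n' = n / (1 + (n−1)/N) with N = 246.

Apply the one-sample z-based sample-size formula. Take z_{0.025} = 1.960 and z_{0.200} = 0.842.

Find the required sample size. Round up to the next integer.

n = 21

n = (z_{α/2} + z_β)² · σ² / δ²
  = (1.960 + 0.842)² · 9² / 5.3²
  = 7.8512 · 81 / 28.09
  = 22.64
Finite-population correction (N = 246): 22.64 / (1 + (22.64 − 1)/246) = 20.81.
Round up → n = 21.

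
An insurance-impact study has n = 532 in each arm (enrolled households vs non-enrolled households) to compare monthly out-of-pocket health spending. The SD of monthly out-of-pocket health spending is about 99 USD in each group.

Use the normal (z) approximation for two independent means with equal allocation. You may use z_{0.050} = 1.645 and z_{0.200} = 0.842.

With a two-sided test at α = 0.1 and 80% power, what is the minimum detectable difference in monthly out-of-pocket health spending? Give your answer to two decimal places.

δ = (z_{α/2} + z_β) · √((σ₁²+σ₂²)/n)
  = (1.645 + 0.842) · √(19602/532)
  = 2.487 · √36.8459
  = 2.487 · 6.0701
  = 15.0963

Minimum detectable difference ≈ 15.10 USD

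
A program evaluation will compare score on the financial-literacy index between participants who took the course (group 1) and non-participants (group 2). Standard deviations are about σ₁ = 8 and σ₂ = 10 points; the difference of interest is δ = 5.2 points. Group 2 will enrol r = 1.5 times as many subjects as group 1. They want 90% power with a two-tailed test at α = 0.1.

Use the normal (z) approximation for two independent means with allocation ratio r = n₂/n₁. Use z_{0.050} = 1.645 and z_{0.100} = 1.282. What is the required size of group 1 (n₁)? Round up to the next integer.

n₁ = (z_{α/2} + z_β)² · (σ₁² + σ₂²/r) / δ²
   = (1.645 + 1.282)² · (8² + 10²/1.5) / 5.2²
   = 8.5673 · (64 + 66.6667) / 27.04
   = 8.5673 · 130.6667 / 27.04
   = 41.40
Round up → n₁ = 42; n₂ = r·n₁ = 1.5 × 42 = 63.

n₁ = 42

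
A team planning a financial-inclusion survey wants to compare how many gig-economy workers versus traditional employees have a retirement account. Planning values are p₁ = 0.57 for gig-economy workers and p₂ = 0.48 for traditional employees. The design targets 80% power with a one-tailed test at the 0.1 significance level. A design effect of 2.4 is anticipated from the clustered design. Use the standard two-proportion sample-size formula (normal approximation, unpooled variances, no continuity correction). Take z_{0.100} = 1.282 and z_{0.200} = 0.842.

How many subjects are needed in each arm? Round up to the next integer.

n = 662 per group

n = (z_α + z_β)² · [p₁(1−p₁) + p₂(1−p₂)] / (p₁ − p₂)²
  = (1.282 + 0.842)² · (0.57·0.43 + 0.48·0.52) / (0.09)²
  = (2.124)² · (0.2451 + 0.2496) / 0.0081
  = 4.5114 · 0.4947 / 0.0081
  = 275.53
Design effect: 2.4 × 275.53 = 661.27.
Round up → n = 662 per group.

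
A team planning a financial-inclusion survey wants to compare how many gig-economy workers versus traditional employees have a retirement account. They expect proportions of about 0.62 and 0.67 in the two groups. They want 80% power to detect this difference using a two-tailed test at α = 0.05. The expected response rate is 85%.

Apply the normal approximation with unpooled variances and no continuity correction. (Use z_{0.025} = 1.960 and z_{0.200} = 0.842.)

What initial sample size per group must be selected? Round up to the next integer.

n = 1688 per group

n = (z_{α/2} + z_β)² · [p₁(1−p₁) + p₂(1−p₂)] / (p₁ − p₂)²
  = (1.960 + 0.842)² · (0.62·0.38 + 0.67·0.33) / (-0.05)²
  = (2.802)² · (0.2356 + 0.2211) / 0.0025
  = 7.8512 · 0.4567 / 0.0025
  = 1434.26
Adjust for 85% response: 1434.26 / 0.85 = 1687.36.
Round up → n = 1688 per group.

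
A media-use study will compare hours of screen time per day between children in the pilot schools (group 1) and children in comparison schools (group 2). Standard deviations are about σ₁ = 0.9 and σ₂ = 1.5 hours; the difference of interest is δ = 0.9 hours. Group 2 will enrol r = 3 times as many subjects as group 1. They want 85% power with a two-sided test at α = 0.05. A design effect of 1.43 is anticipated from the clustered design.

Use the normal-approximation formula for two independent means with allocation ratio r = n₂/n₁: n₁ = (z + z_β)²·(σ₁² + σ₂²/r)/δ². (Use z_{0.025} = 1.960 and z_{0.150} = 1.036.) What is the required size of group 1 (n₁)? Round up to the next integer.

n₁ = 25

n₁ = (z_{α/2} + z_β)² · (σ₁² + σ₂²/r) / δ²
   = (1.960 + 1.036)² · (0.9² + 1.5²/3) / 0.9²
   = 8.9760 · (0.81 + 0.75) / 0.81
   = 8.9760 · 1.56 / 0.81
   = 17.29
Design effect: 1.43 × 17.29 = 24.72.
Round up → n₁ = 25; n₂ = r·n₁ = 3 × 25 = 75.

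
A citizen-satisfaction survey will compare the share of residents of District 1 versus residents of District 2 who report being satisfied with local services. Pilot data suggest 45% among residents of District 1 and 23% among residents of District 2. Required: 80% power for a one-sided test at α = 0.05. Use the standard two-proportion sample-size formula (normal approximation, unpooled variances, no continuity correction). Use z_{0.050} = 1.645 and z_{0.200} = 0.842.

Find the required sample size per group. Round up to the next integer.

n = (z_α + z_β)² · [p₁(1−p₁) + p₂(1−p₂)] / (p₁ − p₂)²
  = (1.645 + 0.842)² · (0.45·0.55 + 0.23·0.77) / (0.22)²
  = (2.487)² · (0.2475 + 0.1771) / 0.0484
  = 6.1852 · 0.4246 / 0.0484
  = 54.26
Round up → n = 55 per group.

n = 55 per group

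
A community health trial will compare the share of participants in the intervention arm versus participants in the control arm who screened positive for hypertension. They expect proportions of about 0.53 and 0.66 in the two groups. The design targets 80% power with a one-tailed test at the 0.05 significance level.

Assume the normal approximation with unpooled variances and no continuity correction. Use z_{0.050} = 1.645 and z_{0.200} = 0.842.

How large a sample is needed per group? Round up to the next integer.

n = (z_α + z_β)² · [p₁(1−p₁) + p₂(1−p₂)] / (p₁ − p₂)²
  = (1.645 + 0.842)² · (0.53·0.47 + 0.66·0.34) / (-0.13)²
  = (2.487)² · (0.2491 + 0.2244) / 0.0169
  = 6.1852 · 0.4735 / 0.0169
  = 173.29
Round up → n = 174 per group.

n = 174 per group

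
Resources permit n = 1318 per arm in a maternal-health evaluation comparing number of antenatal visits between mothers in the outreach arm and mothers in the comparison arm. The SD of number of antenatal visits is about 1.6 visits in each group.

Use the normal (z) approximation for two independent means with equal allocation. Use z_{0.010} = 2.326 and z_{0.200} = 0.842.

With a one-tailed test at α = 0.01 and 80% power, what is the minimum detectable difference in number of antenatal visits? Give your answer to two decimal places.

δ = (z_α + z_β) · √((σ₁²+σ₂²)/n)
  = (2.326 + 0.842) · √(5.12/1318)
  = 3.168 · √0.00388
  = 3.168 · 0.0623
  = 0.1975

Minimum detectable difference ≈ 0.20 visits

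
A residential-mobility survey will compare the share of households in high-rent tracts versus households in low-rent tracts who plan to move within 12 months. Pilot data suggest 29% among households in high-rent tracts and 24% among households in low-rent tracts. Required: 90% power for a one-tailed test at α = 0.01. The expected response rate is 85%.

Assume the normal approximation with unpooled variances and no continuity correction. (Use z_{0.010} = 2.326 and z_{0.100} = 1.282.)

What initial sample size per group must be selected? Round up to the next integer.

n = (z_α + z_β)² · [p₁(1−p₁) + p₂(1−p₂)] / (p₁ − p₂)²
  = (2.326 + 1.282)² · (0.29·0.71 + 0.24·0.76) / (0.05)²
  = (3.608)² · (0.2059 + 0.1824) / 0.0025
  = 13.0177 · 0.3883 / 0.0025
  = 2021.90
Adjust for 85% response: 2021.90 / 0.85 = 2378.71.
Round up → n = 2379 per group.

n = 2379 per group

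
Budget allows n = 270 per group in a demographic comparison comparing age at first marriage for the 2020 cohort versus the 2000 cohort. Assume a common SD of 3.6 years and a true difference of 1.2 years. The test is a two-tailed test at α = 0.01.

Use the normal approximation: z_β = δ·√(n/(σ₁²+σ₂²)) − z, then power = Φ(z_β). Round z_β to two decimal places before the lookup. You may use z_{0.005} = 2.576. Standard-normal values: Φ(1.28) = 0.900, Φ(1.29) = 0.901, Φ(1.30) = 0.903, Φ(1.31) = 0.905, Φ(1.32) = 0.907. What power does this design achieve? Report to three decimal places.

Power ≈ 0.903

z_β = δ·√(n/(σ₁²+σ₂²)) − z_{α/2}
    = 1.2 · √(270/25.92) − 2.576
    = 1.2 · 3.22749 − 2.576
    = 3.8730 − 2.576 = 1.2970 → 1.30
Power = Φ(1.30) = 0.903.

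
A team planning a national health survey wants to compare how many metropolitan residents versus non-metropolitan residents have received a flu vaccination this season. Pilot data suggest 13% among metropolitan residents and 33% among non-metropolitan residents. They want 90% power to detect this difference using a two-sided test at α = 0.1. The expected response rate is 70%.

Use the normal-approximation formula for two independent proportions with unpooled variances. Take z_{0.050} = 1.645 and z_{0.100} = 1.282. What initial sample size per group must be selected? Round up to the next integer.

n = (z_{α/2} + z_β)² · [p₁(1−p₁) + p₂(1−p₂)] / (p₁ − p₂)²
  = (1.645 + 1.282)² · (0.13·0.87 + 0.33·0.67) / (-0.20)²
  = (2.927)² · (0.1131 + 0.2211) / 0.0400
  = 8.5673 · 0.3342 / 0.0400
  = 71.58
Adjust for 70% response: 71.58 / 0.70 = 102.26.
Round up → n = 103 per group.

n = 103 per group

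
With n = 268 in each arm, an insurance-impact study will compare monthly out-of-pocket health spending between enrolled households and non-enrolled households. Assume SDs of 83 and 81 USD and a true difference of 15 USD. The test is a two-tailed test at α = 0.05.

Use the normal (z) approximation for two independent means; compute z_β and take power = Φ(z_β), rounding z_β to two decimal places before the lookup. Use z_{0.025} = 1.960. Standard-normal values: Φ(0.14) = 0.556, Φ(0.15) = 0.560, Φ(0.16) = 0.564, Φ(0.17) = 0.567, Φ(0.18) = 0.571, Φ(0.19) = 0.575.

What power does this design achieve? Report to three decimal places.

Power ≈ 0.564

z_β = δ·√(n/(σ₁²+σ₂²)) − z_{α/2}
    = 15 · √(268/13450) − 1.960
    = 15 · 0.14116 − 1.960
    = 2.1174 − 1.960 = 0.1574 → 0.16
Power = Φ(0.16) = 0.564.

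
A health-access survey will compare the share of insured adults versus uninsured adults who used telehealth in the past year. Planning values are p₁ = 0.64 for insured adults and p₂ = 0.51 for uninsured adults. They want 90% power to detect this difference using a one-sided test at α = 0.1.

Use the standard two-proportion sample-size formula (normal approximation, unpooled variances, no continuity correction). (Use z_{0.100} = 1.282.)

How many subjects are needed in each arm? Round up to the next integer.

n = 187 per group

n = (z_α + z_β)² · [p₁(1−p₁) + p₂(1−p₂)] / (p₁ − p₂)²
  = (1.282 + 1.282)² · (0.64·0.36 + 0.51·0.49) / (0.13)²
  = (2.564)² · (0.2304 + 0.2499) / 0.0169
  = 6.5741 · 0.4803 / 0.0169
  = 186.84
Round up → n = 187 per group.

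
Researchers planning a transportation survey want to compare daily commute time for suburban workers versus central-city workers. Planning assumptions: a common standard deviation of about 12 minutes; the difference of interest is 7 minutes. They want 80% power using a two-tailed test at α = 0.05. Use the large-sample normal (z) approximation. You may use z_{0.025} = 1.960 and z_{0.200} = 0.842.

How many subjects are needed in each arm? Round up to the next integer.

n = 47 per group

n = (z_{α/2} + z_β)² · (σ₁² + σ₂²) / δ²
  = (1.960 + 0.842)² · (2·12² = 288) / 7²
  = 7.8512 · 288 / 49
  = 46.15
Round up → n = 47 per group.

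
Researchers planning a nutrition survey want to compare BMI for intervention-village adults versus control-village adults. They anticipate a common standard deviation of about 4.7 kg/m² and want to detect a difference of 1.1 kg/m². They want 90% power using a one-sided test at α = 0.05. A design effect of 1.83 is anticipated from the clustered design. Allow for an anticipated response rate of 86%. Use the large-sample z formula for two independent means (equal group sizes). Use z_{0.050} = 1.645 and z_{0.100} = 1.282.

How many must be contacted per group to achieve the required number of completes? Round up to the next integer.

n = 666 per group

n = (z_α + z_β)² · (σ₁² + σ₂²) / δ²
  = (1.645 + 1.282)² · (2·4.7² = 44.18) / 1.1²
  = 8.5673 · 44.18 / 1.21
  = 312.81
Design effect: 1.83 × 312.81 = 572.45.
Adjust for 86% response: 572.45 / 0.86 = 665.64.
Round up → n = 666 per group.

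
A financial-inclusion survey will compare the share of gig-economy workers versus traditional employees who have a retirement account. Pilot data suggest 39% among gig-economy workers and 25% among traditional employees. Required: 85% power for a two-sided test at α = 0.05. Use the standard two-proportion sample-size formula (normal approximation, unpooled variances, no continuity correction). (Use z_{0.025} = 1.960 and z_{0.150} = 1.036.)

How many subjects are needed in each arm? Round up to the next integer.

n = 195 per group

n = (z_{α/2} + z_β)² · [p₁(1−p₁) + p₂(1−p₂)] / (p₁ − p₂)²
  = (1.960 + 1.036)² · (0.39·0.61 + 0.25·0.75) / (0.14)²
  = (2.996)² · (0.2379 + 0.1875) / 0.0196
  = 8.9760 · 0.4254 / 0.0196
  = 194.82
Round up → n = 195 per group.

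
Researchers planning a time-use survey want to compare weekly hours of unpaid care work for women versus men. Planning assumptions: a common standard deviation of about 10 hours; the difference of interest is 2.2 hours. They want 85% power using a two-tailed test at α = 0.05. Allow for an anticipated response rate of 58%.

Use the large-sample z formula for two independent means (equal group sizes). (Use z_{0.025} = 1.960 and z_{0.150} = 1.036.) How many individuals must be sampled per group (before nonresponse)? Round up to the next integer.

n = (z_{α/2} + z_β)² · (σ₁² + σ₂²) / δ²
  = (1.960 + 1.036)² · (2·10² = 200) / 2.2²
  = 8.9760 · 200 / 4.84
  = 370.91
Adjust for 58% response: 370.91 / 0.58 = 639.50.
Round up → n = 640 per group.

n = 640 per group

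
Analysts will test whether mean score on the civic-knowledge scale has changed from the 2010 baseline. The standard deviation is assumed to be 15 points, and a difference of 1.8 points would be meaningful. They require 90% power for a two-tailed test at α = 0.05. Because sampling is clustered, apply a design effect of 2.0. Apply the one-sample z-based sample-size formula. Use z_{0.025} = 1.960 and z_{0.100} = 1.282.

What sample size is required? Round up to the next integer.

n = (z_{α/2} + z_β)² · σ² / δ²
  = (1.960 + 1.282)² · 15² / 1.8²
  = 10.5106 · 225 / 3.24
  = 729.90
Design effect: 2.0 × 729.90 = 1459.80.
Round up → n = 1460.

n = 1460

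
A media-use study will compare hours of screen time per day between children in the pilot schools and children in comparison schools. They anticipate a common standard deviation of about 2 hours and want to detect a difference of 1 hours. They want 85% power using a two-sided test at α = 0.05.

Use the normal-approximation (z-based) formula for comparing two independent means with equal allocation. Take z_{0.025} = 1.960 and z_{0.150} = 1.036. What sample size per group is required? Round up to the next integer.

n = (z_{α/2} + z_β)² · (σ₁² + σ₂²) / δ²
  = (1.960 + 1.036)² · (2·2² = 8) / 1²
  = 8.9760 · 8 / 1
  = 71.81
Round up → n = 72 per group.

n = 72 per group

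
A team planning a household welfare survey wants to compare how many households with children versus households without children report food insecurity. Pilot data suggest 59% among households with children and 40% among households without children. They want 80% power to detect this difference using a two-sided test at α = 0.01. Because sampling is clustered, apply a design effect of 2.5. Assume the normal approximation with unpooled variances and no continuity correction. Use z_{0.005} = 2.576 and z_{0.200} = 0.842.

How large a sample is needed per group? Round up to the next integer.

n = (z_{α/2} + z_β)² · [p₁(1−p₁) + p₂(1−p₂)] / (p₁ − p₂)²
  = (2.576 + 0.842)² · (0.59·0.41 + 0.40·0.60) / (0.19)²
  = (3.418)² · (0.2419 + 0.2400) / 0.0361
  = 11.6827 · 0.4819 / 0.0361
  = 155.95
Design effect: 2.5 × 155.95 = 389.88.
Round up → n = 390 per group.

n = 390 per group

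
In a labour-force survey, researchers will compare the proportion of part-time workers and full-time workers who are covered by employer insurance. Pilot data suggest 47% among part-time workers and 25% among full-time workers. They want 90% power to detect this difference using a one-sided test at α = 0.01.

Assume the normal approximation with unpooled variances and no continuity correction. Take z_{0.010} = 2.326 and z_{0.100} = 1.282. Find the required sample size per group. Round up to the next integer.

n = 118 per group

n = (z_α + z_β)² · [p₁(1−p₁) + p₂(1−p₂)] / (p₁ − p₂)²
  = (2.326 + 1.282)² · (0.47·0.53 + 0.25·0.75) / (0.22)²
  = (3.608)² · (0.2491 + 0.1875) / 0.0484
  = 13.0177 · 0.4366 / 0.0484
  = 117.43
Round up → n = 118 per group.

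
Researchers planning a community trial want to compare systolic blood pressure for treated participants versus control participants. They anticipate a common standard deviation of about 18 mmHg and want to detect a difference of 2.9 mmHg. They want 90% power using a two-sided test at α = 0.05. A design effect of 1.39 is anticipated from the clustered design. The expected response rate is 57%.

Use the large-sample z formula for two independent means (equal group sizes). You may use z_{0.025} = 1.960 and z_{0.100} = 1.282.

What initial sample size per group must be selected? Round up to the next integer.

n = 1975 per group

n = (z_{α/2} + z_β)² · (σ₁² + σ₂²) / δ²
  = (1.960 + 1.282)² · (2·18² = 648) / 2.9²
  = 10.5106 · 648 / 8.41
  = 809.85
Design effect: 1.39 × 809.85 = 1125.69.
Adjust for 57% response: 1125.69 / 0.57 = 1974.90.
Round up → n = 1975 per group.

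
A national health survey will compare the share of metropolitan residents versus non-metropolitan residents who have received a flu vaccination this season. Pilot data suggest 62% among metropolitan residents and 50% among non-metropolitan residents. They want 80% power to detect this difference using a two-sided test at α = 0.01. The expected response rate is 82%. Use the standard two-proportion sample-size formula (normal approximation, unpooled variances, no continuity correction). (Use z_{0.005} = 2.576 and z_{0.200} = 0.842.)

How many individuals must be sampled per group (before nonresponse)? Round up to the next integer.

n = (z_{α/2} + z_β)² · [p₁(1−p₁) + p₂(1−p₂)] / (p₁ − p₂)²
  = (2.576 + 0.842)² · (0.62·0.38 + 0.50·0.50) / (0.12)²
  = (3.418)² · (0.2356 + 0.2500) / 0.0144
  = 11.6827 · 0.4856 / 0.0144
  = 393.97
Adjust for 82% response: 393.97 / 0.82 = 480.45.
Round up → n = 481 per group.

n = 481 per group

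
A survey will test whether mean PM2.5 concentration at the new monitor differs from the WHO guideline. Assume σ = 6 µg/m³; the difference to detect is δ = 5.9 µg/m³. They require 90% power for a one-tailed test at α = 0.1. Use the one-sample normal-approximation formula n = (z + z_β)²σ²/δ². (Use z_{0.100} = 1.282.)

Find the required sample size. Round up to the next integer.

n = 7

n = (z_α + z_β)² · σ² / δ²
  = (1.282 + 1.282)² · 6² / 5.9²
  = 6.5741 · 36 / 34.81
  = 6.80
Round up → n = 7.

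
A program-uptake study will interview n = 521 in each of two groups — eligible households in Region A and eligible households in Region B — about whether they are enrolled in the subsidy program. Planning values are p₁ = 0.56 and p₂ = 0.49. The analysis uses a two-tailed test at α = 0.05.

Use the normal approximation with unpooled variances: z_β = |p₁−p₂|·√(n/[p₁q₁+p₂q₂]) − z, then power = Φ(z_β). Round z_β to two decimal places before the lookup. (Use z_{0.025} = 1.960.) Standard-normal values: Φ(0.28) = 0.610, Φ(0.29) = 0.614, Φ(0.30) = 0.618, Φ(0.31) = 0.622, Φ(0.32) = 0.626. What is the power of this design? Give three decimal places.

Power ≈ 0.622

z_β = |p₁−p₂|·√(n/[p₁q₁+p₂q₂]) − z_{α/2}
    = 0.07 · √(521/0.4963) − 1.960
    = 0.07 · 32.4001 − 1.960
    = 2.2680 − 1.960 = 0.3080 → 0.31
Power = Φ(0.31) = 0.622.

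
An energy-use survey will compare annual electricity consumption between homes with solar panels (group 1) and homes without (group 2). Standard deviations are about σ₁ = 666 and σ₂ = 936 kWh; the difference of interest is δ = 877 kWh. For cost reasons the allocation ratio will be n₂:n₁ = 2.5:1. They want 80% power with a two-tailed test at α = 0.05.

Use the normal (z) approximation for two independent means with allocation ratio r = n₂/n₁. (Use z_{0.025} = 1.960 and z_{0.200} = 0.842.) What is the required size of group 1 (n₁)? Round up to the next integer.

n₁ = (z_{α/2} + z_β)² · (σ₁² + σ₂²/r) / δ²
   = (1.960 + 0.842)² · (666² + 936²/2.5) / 877²
   = 7.8512 · (443556 + 350438.4) / 769129
   = 7.8512 · 793994.4 / 769129
   = 8.11
Round up → n₁ = 9; n₂ = r·n₁ = 2.5 × 9 = 23.

n₁ = 9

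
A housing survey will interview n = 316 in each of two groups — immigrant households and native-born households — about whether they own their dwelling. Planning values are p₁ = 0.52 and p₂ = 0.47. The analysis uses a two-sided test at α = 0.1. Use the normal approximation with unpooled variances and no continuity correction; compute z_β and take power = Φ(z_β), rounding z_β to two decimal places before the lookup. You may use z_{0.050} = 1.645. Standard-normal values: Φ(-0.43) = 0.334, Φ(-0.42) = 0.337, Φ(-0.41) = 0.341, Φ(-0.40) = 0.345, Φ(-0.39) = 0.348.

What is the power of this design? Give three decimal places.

z_β = |p₁−p₂|·√(n/[p₁q₁+p₂q₂]) − z_{α/2}
    = 0.05 · √(316/0.4987) − 1.645
    = 0.05 · 25.1724 − 1.645
    = 1.2586 − 1.645 = -0.3864 → -0.39
Power = Φ(-0.39) = 0.348.

Power ≈ 0.348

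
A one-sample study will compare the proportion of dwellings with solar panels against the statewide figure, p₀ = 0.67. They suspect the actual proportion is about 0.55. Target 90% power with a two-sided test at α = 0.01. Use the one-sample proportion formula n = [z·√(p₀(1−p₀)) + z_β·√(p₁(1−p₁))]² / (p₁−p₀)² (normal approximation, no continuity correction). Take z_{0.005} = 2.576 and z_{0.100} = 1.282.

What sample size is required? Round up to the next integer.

n = [z_{α/2}·√(p₀q₀) + z_β·√(p₁q₁)]² / (p₁ − p₀)²
  = [2.576·√(0.67·0.33) + 1.282·√(0.55·0.45)]² / (-0.12)²
  = [2.576·0.4702 + 1.282·0.4975]² / 0.0144
  = [1.8491]² / 0.0144
  = 237.43
Round up → n = 238.

n = 238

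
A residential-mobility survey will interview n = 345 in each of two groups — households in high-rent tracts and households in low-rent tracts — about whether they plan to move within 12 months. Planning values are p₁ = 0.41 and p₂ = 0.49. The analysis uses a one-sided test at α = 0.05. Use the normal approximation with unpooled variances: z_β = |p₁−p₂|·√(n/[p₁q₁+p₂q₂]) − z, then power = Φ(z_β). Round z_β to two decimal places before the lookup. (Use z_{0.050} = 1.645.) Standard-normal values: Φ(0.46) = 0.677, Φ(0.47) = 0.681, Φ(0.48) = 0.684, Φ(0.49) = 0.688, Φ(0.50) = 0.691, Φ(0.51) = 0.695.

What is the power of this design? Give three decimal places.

z_β = |p₁−p₂|·√(n/[p₁q₁+p₂q₂]) − z_α
    = 0.08 · √(345/0.4918) − 1.645
    = 0.08 · 26.4859 − 1.645
    = 2.1189 − 1.645 = 0.4739 → 0.47
Power = Φ(0.47) = 0.681.

Power ≈ 0.681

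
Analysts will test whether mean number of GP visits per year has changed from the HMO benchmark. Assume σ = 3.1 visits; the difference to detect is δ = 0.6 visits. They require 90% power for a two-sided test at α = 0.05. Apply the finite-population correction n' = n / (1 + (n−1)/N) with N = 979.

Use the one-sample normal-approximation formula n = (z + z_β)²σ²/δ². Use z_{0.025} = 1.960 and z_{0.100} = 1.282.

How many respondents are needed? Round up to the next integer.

n = 219

n = (z_{α/2} + z_β)² · σ² / δ²
  = (1.960 + 1.282)² · 3.1² / 0.6²
  = 10.5106 · 9.61 / 0.36
  = 280.57
Finite-population correction (N = 979): 280.57 / (1 + (280.57 − 1)/979) = 218.25.
Round up → n = 219.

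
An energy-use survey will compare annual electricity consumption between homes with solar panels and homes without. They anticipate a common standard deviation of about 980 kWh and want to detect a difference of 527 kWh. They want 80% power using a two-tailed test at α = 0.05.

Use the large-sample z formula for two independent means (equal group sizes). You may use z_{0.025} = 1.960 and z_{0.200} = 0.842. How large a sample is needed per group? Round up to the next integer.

n = (z_{α/2} + z_β)² · (σ₁² + σ₂²) / δ²
  = (1.960 + 0.842)² · (2·980² = 1920800) / 527²
  = 7.8512 · 1920800 / 277729
  = 54.30
Round up → n = 55 per group.

n = 55 per group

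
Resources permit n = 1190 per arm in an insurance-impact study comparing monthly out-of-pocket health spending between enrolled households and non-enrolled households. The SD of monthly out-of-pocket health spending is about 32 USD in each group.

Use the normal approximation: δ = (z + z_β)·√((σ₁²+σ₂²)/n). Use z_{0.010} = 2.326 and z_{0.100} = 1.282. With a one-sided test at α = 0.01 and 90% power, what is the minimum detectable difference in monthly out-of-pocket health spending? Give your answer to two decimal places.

Minimum detectable difference ≈ 4.73 USD

δ = (z_α + z_β) · √((σ₁²+σ₂²)/n)
  = (2.326 + 1.282) · √(2048/1190)
  = 3.608 · √1.721
  = 3.608 · 1.3119
  = 4.7332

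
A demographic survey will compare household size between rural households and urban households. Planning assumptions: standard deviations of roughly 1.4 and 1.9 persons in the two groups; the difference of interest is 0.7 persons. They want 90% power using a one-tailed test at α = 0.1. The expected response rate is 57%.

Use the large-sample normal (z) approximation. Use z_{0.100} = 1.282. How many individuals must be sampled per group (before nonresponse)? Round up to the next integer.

n = 132 per group

n = (z_α + z_β)² · (σ₁² + σ₂²) / δ²
  = (1.282 + 1.282)² · (1.4² + 1.9² = 5.57) / 0.7²
  = 6.5741 · 5.57 / 0.49
  = 74.73
Adjust for 57% response: 74.73 / 0.57 = 131.11.
Round up → n = 132 per group.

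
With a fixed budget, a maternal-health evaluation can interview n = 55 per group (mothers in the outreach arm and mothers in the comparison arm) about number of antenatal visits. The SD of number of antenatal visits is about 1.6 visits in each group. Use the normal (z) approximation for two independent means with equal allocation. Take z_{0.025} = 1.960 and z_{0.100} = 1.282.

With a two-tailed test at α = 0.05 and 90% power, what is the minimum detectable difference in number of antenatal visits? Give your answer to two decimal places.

Minimum detectable difference ≈ 0.99 visits

δ = (z_{α/2} + z_β) · √((σ₁²+σ₂²)/n)
  = (1.960 + 1.282) · √(5.12/55)
  = 3.242 · √0.09309
  = 3.242 · 0.3051
  = 0.9892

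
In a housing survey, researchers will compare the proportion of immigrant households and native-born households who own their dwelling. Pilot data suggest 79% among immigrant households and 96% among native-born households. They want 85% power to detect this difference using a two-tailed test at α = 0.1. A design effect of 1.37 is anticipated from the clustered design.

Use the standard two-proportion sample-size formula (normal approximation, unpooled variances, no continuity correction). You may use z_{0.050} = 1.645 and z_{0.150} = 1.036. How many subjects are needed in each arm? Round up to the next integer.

n = (z_{α/2} + z_β)² · [p₁(1−p₁) + p₂(1−p₂)] / (p₁ − p₂)²
  = (1.645 + 1.036)² · (0.79·0.21 + 0.96·0.04) / (-0.17)²
  = (2.681)² · (0.1659 + 0.0384) / 0.0289
  = 7.1878 · 0.2043 / 0.0289
  = 50.81
Design effect: 1.37 × 50.81 = 69.61.
Round up → n = 70 per group.

n = 70 per group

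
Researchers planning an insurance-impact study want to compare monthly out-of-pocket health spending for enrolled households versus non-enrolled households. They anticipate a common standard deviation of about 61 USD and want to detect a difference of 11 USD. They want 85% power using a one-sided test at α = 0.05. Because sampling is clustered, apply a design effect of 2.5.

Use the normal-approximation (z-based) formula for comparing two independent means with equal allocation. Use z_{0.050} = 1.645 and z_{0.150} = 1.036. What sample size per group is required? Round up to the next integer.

n = (z_α + z_β)² · (σ₁² + σ₂²) / δ²
  = (1.645 + 1.036)² · (2·61² = 7442) / 11²
  = 7.1878 · 7442 / 121
  = 442.08
Design effect: 2.5 × 442.08 = 1105.19.
Round up → n = 1106 per group.

n = 1106 per group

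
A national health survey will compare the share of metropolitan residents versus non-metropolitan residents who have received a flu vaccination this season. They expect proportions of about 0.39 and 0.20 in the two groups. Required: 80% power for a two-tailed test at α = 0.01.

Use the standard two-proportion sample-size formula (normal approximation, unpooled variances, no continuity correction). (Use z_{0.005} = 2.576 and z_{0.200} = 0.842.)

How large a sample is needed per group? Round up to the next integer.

n = (z_{α/2} + z_β)² · [p₁(1−p₁) + p₂(1−p₂)] / (p₁ − p₂)²
  = (2.576 + 0.842)² · (0.39·0.61 + 0.20·0.80) / (0.19)²
  = (3.418)² · (0.2379 + 0.1600) / 0.0361
  = 11.6827 · 0.3979 / 0.0361
  = 128.77
Round up → n = 129 per group.

n = 129 per group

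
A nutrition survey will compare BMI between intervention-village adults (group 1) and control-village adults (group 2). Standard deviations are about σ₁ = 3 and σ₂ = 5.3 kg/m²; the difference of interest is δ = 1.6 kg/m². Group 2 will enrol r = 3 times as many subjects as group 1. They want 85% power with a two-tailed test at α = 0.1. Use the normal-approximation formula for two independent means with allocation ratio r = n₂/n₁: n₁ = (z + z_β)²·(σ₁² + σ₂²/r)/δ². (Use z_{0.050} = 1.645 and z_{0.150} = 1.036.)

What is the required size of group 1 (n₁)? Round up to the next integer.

n₁ = (z_{α/2} + z_β)² · (σ₁² + σ₂²/r) / δ²
   = (1.645 + 1.036)² · (3² + 5.3²/3) / 1.6²
   = 7.1878 · (9 + 9.3633) / 2.56
   = 7.1878 · 18.3633 / 2.56
   = 51.56
Round up → n₁ = 52; n₂ = r·n₁ = 3 × 52 = 156.

n₁ = 52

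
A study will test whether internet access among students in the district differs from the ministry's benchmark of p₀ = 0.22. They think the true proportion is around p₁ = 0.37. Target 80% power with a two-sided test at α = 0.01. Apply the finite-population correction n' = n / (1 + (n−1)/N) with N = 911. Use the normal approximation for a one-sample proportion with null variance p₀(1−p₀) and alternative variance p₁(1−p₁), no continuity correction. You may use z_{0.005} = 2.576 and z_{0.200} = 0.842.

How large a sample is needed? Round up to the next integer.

n = 88

n = [z_{α/2}·√(p₀q₀) + z_β·√(p₁q₁)]² / (p₁ − p₀)²
  = [2.576·√(0.22·0.78) + 0.842·√(0.37·0.63)]² / (0.15)²
  = [2.576·0.4142 + 0.842·0.4828]² / 0.0225
  = [1.4736]² / 0.0225
  = 96.51
Finite-population correction (N = 911): 96.51 / (1 + (96.51 − 1)/911) = 87.35.
Round up → n = 88.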